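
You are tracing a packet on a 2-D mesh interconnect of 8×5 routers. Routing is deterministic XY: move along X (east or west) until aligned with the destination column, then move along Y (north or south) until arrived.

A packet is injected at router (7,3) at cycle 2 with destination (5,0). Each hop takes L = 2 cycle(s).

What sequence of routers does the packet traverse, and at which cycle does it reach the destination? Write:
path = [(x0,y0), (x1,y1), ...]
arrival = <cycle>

#0 — 7,3 | c2
#1 — 6,3 | c4 | W
#2 — 5,3 | c6 | W
#3 — 5,2 | c8 | S
#4 — 5,1 | c10 | S
#5 — 5,0 | c12 | S

path = [(7,3), (6,3), (5,3), (5,2), (5,1), (5,0)]
arrival = 12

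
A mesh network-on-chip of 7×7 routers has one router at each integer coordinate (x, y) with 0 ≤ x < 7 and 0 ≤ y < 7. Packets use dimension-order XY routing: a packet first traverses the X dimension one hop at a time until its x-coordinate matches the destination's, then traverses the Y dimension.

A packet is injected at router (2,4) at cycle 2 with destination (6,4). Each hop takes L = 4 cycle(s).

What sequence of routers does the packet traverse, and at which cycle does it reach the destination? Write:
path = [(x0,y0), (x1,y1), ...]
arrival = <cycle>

path = [(2,4), (3,4), (4,4), (5,4), (6,4)]
arrival = 18

#0 — 2,4 | c2
#1 — 3,4 | c6 | E
#2 — 4,4 | c10 | E
#3 — 5,4 | c14 | E
#4 — 6,4 | c18 | E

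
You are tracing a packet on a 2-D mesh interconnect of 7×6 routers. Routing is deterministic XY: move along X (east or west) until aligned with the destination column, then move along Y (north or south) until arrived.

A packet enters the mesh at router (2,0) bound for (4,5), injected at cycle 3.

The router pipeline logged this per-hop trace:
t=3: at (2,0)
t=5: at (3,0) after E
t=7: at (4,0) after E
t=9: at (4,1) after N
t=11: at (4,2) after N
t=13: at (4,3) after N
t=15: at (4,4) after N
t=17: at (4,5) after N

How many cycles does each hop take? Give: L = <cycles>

L = 2

From hop 0 (3) to hop 1 (5): +2 cycles.
Each hop adds L, hence L = 2.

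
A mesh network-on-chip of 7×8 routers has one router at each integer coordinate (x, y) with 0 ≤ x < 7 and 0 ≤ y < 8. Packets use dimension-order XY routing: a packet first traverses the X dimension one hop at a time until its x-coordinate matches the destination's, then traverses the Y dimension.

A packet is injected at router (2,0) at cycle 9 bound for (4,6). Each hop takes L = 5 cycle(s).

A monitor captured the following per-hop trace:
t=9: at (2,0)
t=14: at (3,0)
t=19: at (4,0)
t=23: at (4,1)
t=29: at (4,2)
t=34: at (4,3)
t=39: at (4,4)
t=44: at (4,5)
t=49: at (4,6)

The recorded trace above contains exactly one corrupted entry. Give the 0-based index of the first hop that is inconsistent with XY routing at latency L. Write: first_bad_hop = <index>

hop 1: step (+1,+0), +5 cyc — ok
hop 2: step (+1,+0), +5 cyc — ok
hop 3: step (+0,+1), +4 cyc — BAD: Δcyc=4≠L

first_bad_hop = 3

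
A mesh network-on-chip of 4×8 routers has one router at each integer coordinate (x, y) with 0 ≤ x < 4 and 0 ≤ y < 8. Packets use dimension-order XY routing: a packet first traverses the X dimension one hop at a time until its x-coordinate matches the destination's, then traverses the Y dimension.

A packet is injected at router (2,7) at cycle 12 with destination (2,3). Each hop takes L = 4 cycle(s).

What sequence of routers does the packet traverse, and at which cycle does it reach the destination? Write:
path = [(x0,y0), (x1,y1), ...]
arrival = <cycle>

t=12: at (2,7)
t=16: at (2,6) after S
t=20: at (2,5) after S
t=24: at (2,4) after S
t=28: at (2,3) after S

path = [(2,7), (2,6), (2,5), (2,4), (2,3)]
arrival = 28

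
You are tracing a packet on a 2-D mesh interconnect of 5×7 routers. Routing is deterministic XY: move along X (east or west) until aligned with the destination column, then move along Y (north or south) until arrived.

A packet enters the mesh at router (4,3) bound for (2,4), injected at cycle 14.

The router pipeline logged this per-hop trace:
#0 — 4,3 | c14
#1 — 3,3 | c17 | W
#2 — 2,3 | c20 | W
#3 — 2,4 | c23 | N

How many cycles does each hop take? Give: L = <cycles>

cyc[1] − cyc[0] = 17 − 14 = 3.
That increment is L by definition: L = 3.

L = 3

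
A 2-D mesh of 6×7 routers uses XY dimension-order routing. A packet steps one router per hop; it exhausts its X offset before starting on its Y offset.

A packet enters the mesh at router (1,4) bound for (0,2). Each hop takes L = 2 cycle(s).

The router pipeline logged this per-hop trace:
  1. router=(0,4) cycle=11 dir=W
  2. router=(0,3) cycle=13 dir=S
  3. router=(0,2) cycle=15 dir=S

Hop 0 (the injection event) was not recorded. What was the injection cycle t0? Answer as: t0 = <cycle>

t0 = 9

At hop 1 the cycle is 11; in general cyc_k = t0 + kL.
t0 = cyc[1] − L = 11 − 2 = 9.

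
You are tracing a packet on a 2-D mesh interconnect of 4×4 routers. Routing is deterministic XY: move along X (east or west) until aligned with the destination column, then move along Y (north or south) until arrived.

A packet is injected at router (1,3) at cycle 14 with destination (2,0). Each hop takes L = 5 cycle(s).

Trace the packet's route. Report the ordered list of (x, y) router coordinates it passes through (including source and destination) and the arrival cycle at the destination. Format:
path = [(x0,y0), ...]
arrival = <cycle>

#0 — 1,3 | c14
#1 — 2,3 | c19 | E
#2 — 2,2 | c24 | S
#3 — 2,1 | c29 | S
#4 — 2,0 | c34 | S

path = [(1,3), (2,3), (2,2), (2,1), (2,0)]
arrival = 34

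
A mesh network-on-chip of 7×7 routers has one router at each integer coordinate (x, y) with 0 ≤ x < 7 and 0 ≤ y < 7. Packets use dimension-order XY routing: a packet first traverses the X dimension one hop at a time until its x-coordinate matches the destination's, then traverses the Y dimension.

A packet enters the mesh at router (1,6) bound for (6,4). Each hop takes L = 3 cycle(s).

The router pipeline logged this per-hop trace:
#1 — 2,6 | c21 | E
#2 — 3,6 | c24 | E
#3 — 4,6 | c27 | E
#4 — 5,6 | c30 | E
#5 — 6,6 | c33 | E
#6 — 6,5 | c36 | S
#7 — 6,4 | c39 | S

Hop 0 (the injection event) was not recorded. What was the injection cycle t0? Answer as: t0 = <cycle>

The first recorded entry is hop 1 at cycle 21.
So t0 = 21 − 1·3 = 18.

t0 = 18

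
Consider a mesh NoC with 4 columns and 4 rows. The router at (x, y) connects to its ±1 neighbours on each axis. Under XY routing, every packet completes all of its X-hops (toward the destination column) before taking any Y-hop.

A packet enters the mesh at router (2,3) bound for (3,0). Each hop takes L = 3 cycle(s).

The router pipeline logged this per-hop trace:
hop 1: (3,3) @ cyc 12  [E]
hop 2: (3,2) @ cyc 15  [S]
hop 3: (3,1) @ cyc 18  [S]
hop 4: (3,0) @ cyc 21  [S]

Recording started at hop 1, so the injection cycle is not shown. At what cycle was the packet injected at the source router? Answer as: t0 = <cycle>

t0 = 9

Hop 1 reached at cycle 12; hop k is at t0 + k·L.
Subtract one hop: t0 = 12 − 3 = 9.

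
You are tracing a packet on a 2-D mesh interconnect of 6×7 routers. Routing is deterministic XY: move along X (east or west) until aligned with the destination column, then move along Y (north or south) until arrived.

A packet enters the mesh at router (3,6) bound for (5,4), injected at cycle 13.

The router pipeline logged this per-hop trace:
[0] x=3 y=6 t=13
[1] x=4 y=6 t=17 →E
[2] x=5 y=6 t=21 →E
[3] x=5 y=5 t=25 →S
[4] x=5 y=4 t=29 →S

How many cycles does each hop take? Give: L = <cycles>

From hop 0 (13) to hop 1 (17): +4 cycles.
One hop costs L cycles, so L = 4.

L = 4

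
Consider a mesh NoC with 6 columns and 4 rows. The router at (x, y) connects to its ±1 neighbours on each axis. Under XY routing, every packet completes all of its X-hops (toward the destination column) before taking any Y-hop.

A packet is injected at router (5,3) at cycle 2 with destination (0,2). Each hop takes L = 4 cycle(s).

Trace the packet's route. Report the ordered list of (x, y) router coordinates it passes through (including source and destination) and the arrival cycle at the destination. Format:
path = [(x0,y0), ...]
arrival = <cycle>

path = [(5,3), (4,3), (3,3), (2,3), (1,3), (0,3), (0,2)]
arrival = 26

t=2: at (5,3)
t=6: at (4,3) after W
t=10: at (3,3) after W
t=14: at (2,3) after W
t=18: at (1,3) after W
t=22: at (0,3) after W
t=26: at (0,2) after S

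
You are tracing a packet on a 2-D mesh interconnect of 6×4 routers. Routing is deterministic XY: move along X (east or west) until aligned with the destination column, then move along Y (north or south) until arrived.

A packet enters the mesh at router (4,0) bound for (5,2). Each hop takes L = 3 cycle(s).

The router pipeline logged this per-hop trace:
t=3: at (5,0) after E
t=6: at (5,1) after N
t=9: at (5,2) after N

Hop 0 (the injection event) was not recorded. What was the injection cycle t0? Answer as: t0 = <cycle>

Hop 1 reached at cycle 3; hop k is at t0 + k·L.
Therefore t0 = 3 − L = 0.

t0 = 0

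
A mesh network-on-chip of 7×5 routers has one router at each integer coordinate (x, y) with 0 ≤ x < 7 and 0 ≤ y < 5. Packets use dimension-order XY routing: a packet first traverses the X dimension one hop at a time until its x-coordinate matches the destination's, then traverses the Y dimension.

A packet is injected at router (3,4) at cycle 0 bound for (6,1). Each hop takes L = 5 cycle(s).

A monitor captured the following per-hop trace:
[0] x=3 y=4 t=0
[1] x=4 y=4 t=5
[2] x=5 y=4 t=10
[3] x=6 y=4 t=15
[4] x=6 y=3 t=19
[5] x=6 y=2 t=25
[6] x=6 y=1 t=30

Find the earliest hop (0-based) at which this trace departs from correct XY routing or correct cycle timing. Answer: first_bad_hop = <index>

first_bad_hop = 4

hop 1: step (+1,+0), +5 cyc — ok
hop 2: step (+1,+0), +5 cyc — ok
hop 3: step (+1,+0), +5 cyc — ok
hop 4: step (+0,-1), +4 cyc — BAD: Δcyc=4≠L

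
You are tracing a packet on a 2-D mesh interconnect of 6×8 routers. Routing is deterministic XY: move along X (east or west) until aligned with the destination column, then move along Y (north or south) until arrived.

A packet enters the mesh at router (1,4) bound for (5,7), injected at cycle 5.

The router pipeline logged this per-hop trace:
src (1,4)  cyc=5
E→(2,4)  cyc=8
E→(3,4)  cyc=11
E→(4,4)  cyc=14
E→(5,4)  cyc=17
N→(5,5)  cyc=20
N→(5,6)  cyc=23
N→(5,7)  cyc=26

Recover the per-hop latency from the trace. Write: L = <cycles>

Between hops 0 and 1 the cycle counter advances 8 − 5 = 3.
Each hop adds L, hence L = 3.

L = 3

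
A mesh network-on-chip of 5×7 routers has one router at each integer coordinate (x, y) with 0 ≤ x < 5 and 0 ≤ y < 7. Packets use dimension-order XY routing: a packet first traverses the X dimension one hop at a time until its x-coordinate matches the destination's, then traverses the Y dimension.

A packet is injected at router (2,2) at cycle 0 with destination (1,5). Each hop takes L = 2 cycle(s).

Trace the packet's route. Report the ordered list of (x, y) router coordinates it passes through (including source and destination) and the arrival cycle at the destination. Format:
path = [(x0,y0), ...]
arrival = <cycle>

path = [(2,2), (1,2), (1,3), (1,4), (1,5)]
arrival = 8

hop 0: (2,2) @ cyc 0
hop 1: (1,2) @ cyc 2  [W]
hop 2: (1,3) @ cyc 4  [N]
hop 3: (1,4) @ cyc 6  [N]
hop 4: (1,5) @ cyc 8  [N]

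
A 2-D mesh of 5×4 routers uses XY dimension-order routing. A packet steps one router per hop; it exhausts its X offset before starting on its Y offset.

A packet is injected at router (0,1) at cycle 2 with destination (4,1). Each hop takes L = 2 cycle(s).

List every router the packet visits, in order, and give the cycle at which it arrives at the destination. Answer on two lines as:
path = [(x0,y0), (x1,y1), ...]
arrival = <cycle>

#0 — 0,1 | c2
#1 — 1,1 | c4 | E
#2 — 2,1 | c6 | E
#3 — 3,1 | c8 | E
#4 — 4,1 | c10 | E

path = [(0,1), (1,1), (2,1), (3,1), (4,1)]
arrival = 10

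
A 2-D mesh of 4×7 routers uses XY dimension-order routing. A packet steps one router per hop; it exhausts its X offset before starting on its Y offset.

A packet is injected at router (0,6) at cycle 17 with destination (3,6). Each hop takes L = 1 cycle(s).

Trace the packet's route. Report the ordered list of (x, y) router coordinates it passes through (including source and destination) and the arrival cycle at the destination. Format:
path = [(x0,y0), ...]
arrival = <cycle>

[0] x=0 y=6 t=17
[1] x=1 y=6 t=18 →E
[2] x=2 y=6 t=19 →E
[3] x=3 y=6 t=20 →E

path = [(0,6), (1,6), (2,6), (3,6)]
arrival = 20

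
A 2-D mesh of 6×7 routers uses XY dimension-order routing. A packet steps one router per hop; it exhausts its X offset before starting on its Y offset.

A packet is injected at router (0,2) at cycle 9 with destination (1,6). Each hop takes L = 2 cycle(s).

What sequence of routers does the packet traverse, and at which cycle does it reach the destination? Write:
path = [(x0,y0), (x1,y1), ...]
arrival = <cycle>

[0] x=0 y=2 t=9
[1] x=1 y=2 t=11 →E
[2] x=1 y=3 t=13 →N
[3] x=1 y=4 t=15 →N
[4] x=1 y=5 t=17 →N
[5] x=1 y=6 t=19 →N

path = [(0,2), (1,2), (1,3), (1,4), (1,5), (1,6)]
arrival = 19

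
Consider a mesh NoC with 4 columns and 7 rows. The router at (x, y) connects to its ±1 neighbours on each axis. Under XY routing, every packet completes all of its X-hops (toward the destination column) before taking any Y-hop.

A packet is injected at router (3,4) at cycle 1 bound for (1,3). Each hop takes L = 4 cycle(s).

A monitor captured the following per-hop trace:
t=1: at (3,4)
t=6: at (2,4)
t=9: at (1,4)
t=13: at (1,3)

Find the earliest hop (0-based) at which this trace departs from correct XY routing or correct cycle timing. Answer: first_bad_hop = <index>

[1] (-1,+0) / 5c ⇒ BAD: Δcyc=5≠L

first_bad_hop = 1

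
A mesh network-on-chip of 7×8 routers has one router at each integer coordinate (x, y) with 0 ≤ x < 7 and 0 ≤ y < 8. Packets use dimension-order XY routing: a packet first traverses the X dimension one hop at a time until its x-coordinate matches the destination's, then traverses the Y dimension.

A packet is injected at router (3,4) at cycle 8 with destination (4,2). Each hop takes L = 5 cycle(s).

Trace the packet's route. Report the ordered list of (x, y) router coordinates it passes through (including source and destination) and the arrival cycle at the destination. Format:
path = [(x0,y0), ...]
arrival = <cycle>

path = [(3,4), (4,4), (4,3), (4,2)]
arrival = 23

#0 — 3,4 | c8
#1 — 4,4 | c13 | E
#2 — 4,3 | c18 | S
#3 — 4,2 | c23 | S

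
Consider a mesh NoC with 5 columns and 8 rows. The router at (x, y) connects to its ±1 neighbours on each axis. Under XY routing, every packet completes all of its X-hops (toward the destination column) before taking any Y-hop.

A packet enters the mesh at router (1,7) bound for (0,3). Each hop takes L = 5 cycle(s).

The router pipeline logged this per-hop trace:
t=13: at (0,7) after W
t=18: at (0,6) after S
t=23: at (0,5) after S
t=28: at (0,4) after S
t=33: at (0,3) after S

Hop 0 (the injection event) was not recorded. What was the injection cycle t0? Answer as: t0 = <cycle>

cyc[1] = 13 and cyc[k] = t0 + k·L for every k.
Subtract one hop: t0 = 13 − 5 = 8.

t0 = 8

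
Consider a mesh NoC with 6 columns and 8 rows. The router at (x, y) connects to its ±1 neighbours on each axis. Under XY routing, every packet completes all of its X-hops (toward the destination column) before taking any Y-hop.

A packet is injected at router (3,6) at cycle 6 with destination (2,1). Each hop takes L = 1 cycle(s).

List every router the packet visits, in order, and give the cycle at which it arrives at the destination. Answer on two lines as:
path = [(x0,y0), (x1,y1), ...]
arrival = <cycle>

path = [(3,6), (2,6), (2,5), (2,4), (2,3), (2,2), (2,1)]
arrival = 12

  0. router=(3,6) cycle=6 (inject)
  1. router=(2,6) cycle=7 dir=W
  2. router=(2,5) cycle=8 dir=S
  3. router=(2,4) cycle=9 dir=S
  4. router=(2,3) cycle=10 dir=S
  5. router=(2,2) cycle=11 dir=S
  6. router=(2,1) cycle=12 dir=S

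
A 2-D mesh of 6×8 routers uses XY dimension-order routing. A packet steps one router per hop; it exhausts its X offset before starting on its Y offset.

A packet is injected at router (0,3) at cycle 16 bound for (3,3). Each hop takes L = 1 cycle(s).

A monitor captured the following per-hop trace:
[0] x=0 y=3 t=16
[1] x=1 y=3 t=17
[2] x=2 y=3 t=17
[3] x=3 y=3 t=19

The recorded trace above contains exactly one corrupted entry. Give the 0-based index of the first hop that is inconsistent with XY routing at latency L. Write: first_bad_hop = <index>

hop 1: step (+1,+0), +1 cyc — ok
hop 2: step (+1,+0), +0 cyc — BAD: Δcyc=0≠L

first_bad_hop = 2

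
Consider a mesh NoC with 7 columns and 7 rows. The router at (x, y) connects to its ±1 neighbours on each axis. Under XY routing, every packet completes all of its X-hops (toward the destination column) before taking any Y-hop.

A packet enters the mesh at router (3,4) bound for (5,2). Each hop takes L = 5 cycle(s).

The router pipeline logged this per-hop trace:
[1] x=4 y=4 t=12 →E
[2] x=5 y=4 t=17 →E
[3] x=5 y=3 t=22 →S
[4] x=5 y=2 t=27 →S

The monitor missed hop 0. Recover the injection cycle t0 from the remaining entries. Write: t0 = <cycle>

t0 = 7

At hop 1 the cycle is 12; in general cyc_k = t0 + kL.
t0 = cyc[1] − L = 12 − 5 = 7.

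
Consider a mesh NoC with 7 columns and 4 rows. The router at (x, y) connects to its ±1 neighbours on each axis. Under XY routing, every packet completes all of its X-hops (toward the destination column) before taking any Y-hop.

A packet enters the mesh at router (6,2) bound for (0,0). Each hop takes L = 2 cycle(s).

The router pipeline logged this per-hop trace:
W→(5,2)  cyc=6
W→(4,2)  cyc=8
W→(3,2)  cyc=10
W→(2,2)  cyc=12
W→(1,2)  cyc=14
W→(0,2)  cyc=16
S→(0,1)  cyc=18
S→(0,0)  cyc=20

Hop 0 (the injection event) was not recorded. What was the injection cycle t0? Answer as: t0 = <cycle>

t0 = 4

At hop 1 the cycle is 6; in general cyc_k = t0 + kL.
Therefore t0 = 6 − L = 4.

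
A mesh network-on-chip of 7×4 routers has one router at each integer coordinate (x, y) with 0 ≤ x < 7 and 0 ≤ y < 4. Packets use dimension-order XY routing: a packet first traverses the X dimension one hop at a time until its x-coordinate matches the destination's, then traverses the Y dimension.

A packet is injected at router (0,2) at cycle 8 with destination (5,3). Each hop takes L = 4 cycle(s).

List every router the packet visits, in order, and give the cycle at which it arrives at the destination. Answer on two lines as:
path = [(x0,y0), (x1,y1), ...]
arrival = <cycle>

#0 — 0,2 | c8
#1 — 1,2 | c12 | E
#2 — 2,2 | c16 | E
#3 — 3,2 | c20 | E
#4 — 4,2 | c24 | E
#5 — 5,2 | c28 | E
#6 — 5,3 | c32 | N

path = [(0,2), (1,2), (2,2), (3,2), (4,2), (5,2), (5,3)]
arrival = 32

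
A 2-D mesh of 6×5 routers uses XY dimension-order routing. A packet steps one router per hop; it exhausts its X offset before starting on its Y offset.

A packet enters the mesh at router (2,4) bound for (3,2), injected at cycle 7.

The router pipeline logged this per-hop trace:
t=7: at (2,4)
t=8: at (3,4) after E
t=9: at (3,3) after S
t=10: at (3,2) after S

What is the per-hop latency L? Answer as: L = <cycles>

L = 1

Δcyc across hop 0→1: 8 − 7 = 1.
Each hop adds L, hence L = 1.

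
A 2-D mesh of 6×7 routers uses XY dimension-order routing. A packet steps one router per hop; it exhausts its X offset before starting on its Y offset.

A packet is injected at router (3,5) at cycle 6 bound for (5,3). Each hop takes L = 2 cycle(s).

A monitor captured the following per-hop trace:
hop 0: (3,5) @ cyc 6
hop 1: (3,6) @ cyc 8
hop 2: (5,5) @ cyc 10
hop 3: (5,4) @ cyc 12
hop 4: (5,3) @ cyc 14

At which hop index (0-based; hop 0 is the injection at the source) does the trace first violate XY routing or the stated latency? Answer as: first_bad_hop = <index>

[1] (+0,+1) / 2c ⇒ BAD: Y-move but x=3≠5

first_bad_hop = 1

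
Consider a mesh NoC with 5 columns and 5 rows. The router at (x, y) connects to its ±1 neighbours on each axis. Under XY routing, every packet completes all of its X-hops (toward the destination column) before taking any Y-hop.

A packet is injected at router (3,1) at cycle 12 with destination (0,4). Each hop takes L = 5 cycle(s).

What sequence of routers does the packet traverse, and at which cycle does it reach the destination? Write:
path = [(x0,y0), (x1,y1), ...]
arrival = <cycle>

path = [(3,1), (2,1), (1,1), (0,1), (0,2), (0,3), (0,4)]
arrival = 42

hop 0: (3,1) @ cyc 12
hop 1: (2,1) @ cyc 17  [W]
hop 2: (1,1) @ cyc 22  [W]
hop 3: (0,1) @ cyc 27  [W]
hop 4: (0,2) @ cyc 32  [N]
hop 5: (0,3) @ cyc 37  [N]
hop 6: (0,4) @ cyc 42  [N]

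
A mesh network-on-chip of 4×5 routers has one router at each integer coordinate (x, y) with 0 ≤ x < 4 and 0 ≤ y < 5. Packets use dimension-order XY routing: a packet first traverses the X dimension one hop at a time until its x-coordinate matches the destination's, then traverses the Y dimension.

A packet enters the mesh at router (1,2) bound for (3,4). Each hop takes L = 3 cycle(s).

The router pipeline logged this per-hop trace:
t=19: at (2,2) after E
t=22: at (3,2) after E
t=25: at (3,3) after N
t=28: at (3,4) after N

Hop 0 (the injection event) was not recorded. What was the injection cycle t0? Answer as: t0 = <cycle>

t0 = 16

At hop 1 the cycle is 19; in general cyc_k = t0 + kL.
t0 = cyc[1] − L = 19 − 3 = 16.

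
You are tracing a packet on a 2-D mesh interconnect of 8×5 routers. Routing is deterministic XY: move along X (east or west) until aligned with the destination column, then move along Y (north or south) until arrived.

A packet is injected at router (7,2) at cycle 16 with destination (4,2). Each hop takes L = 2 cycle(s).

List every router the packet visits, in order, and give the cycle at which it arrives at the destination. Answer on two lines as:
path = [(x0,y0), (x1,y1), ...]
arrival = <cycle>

#0 — 7,2 | c16
#1 — 6,2 | c18 | W
#2 — 5,2 | c20 | W
#3 — 4,2 | c22 | W

path = [(7,2), (6,2), (5,2), (4,2)]
arrival = 22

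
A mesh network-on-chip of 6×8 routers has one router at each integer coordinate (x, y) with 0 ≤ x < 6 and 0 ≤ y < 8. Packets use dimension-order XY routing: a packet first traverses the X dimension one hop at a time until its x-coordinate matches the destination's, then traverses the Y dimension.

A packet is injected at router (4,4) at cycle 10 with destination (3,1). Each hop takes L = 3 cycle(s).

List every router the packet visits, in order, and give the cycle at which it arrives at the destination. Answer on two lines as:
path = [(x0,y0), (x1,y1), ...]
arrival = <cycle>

path = [(4,4), (3,4), (3,3), (3,2), (3,1)]
arrival = 22

#0 — 4,4 | c10
#1 — 3,4 | c13 | W
#2 — 3,3 | c16 | S
#3 — 3,2 | c19 | S
#4 — 3,1 | c22 | S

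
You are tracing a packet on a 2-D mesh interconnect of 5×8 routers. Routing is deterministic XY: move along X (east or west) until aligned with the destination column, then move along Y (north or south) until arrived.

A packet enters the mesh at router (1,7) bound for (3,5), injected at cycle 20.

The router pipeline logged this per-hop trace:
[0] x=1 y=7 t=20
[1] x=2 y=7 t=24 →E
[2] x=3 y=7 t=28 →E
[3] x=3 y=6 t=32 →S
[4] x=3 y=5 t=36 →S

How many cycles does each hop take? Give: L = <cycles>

From hop 0 (20) to hop 1 (24): +4 cycles.
Per-hop latency L = Δcyc = 4.

L = 4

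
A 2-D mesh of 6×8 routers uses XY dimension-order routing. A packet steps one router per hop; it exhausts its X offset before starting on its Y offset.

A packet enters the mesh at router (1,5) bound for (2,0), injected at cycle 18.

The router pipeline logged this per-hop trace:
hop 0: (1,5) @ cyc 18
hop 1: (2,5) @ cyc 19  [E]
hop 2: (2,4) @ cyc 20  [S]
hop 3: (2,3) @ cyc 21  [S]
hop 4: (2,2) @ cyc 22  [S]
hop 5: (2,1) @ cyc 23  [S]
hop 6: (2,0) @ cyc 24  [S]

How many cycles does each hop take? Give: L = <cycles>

L = 1

Between hops 0 and 1 the cycle counter advances 19 − 18 = 1.
One hop costs L cycles, so L = 1.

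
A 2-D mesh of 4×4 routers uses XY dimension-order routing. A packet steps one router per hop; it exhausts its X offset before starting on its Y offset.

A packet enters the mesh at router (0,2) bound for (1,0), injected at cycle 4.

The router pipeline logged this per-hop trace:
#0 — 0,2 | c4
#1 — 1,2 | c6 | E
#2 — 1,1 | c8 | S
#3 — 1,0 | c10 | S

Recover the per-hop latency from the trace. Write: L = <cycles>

Between hops 0 and 1 the cycle counter advances 6 − 4 = 2.
Each hop adds L, hence L = 2.

L = 2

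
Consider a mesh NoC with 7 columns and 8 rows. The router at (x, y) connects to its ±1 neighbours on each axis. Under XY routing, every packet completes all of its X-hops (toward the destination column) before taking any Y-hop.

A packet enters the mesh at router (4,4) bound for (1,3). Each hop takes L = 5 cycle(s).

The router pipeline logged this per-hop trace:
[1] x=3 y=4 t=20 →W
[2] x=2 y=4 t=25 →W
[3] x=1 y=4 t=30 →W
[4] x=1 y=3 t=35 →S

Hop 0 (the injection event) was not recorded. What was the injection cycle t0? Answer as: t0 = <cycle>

t0 = 15

The first recorded entry is hop 1 at cycle 20.
So t0 = 20 − 1·5 = 15.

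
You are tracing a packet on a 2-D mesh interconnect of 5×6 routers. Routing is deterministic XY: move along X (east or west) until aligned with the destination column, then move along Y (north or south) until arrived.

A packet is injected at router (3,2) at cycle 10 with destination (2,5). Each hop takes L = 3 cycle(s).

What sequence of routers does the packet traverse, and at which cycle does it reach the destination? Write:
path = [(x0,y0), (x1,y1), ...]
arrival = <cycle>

path = [(3,2), (2,2), (2,3), (2,4), (2,5)]
arrival = 22

src (3,2)  cyc=10
W→(2,2)  cyc=13
N→(2,3)  cyc=16
N→(2,4)  cyc=19
N→(2,5)  cyc=22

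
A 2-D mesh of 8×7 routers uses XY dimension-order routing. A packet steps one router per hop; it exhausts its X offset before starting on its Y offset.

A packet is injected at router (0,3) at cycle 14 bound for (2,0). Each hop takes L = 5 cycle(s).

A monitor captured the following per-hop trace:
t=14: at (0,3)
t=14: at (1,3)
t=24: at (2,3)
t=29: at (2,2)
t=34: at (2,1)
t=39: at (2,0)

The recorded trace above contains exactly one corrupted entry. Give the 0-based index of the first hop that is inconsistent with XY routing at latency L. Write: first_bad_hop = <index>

first_bad_hop = 1

check 1→ d=(1,0) cyc+0: BAD: Δcyc=0≠L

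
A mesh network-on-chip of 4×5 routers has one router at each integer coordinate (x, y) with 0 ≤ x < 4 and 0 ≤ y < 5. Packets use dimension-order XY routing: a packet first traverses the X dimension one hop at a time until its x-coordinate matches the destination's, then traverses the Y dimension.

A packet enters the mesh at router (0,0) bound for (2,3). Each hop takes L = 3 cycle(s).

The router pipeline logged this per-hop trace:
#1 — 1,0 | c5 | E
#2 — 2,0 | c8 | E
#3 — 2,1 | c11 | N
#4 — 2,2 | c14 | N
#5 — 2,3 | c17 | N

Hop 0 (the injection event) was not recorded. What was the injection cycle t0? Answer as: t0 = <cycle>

t0 = 2

cyc[1] = 5 and cyc[k] = t0 + k·L for every k.
t0 = cyc[1] − L = 5 − 3 = 2.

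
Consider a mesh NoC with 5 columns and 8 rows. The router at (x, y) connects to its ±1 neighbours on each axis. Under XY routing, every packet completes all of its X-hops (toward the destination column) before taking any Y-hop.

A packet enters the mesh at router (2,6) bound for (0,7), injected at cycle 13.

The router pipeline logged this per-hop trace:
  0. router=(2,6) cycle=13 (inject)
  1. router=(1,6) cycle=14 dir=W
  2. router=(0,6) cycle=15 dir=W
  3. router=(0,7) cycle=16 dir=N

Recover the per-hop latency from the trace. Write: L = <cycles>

Between hops 0 and 1 the cycle counter advances 14 − 13 = 1.
Per-hop latency L = Δcyc = 1.

L = 1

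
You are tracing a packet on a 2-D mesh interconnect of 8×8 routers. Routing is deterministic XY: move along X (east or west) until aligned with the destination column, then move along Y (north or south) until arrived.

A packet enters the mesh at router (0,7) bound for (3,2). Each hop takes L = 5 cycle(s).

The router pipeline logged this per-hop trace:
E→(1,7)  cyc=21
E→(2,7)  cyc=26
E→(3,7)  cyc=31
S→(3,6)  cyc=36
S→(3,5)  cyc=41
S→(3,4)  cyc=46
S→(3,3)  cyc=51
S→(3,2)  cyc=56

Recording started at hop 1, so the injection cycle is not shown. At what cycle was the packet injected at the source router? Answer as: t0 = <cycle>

cyc[1] = 21 and cyc[k] = t0 + k·L for every k.
Therefore t0 = 21 − L = 16.

t0 = 16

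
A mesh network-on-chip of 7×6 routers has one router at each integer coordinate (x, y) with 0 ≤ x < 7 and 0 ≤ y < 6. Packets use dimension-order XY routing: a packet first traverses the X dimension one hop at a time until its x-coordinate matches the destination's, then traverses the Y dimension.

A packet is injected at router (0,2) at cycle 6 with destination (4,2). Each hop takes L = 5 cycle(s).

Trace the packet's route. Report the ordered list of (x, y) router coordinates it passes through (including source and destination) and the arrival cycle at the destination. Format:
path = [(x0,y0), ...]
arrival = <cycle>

src (0,2)  cyc=6
E→(1,2)  cyc=11
E→(2,2)  cyc=16
E→(3,2)  cyc=21
E→(4,2)  cyc=26

path = [(0,2), (1,2), (2,2), (3,2), (4,2)]
arrival = 26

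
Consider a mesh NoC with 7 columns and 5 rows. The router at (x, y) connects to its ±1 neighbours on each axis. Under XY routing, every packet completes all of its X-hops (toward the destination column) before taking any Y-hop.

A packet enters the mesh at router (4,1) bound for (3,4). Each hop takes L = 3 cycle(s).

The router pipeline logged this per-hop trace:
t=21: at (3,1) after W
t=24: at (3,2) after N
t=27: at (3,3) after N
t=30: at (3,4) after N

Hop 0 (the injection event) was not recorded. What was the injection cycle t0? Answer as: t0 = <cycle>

cyc[1] = 21 and cyc[k] = t0 + k·L for every k.
Subtract one hop: t0 = 21 − 3 = 18.

t0 = 18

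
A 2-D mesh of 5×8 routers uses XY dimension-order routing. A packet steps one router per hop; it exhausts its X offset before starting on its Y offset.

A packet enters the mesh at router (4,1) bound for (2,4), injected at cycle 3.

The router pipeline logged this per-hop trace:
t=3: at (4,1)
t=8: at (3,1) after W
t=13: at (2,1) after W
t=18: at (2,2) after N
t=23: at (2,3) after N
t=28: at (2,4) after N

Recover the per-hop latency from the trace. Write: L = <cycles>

From hop 0 (3) to hop 1 (8): +5 cycles.
Per-hop latency L = Δcyc = 5.

L = 5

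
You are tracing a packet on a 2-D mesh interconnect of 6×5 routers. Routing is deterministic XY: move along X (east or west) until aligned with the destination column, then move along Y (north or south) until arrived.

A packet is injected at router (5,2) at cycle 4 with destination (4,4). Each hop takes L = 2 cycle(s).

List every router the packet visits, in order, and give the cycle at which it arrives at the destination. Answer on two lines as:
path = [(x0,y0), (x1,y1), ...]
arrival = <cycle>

path = [(5,2), (4,2), (4,3), (4,4)]
arrival = 10

#0 — 5,2 | c4
#1 — 4,2 | c6 | W
#2 — 4,3 | c8 | N
#3 — 4,4 | c10 | N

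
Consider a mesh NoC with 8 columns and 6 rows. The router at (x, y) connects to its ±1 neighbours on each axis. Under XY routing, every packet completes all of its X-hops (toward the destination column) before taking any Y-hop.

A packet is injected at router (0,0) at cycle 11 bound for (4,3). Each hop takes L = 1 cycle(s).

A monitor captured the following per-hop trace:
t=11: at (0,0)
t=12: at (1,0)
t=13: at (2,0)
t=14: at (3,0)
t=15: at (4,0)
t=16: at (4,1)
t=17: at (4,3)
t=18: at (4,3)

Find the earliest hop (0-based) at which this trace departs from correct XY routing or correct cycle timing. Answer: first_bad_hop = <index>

check 1→ d=(1,0) cyc+1: ok
check 2→ d=(1,0) cyc+1: ok
check 3→ d=(1,0) cyc+1: ok
check 4→ d=(1,0) cyc+1: ok
check 5→ d=(0,1) cyc+1: ok
check 6→ d=(0,2) cyc+1: BAD: non-unit step

first_bad_hop = 6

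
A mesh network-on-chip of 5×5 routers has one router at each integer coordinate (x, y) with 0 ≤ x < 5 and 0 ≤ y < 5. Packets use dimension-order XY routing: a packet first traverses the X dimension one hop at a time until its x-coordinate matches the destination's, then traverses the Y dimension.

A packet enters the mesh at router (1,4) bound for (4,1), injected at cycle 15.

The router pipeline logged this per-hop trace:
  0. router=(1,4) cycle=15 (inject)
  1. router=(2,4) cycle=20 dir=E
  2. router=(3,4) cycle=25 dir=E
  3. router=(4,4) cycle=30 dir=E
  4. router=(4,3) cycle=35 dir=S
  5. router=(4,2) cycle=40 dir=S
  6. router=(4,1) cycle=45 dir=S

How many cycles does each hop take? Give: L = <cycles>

L = 5

cyc[1] − cyc[0] = 20 − 15 = 5.
Each hop adds L, hence L = 5.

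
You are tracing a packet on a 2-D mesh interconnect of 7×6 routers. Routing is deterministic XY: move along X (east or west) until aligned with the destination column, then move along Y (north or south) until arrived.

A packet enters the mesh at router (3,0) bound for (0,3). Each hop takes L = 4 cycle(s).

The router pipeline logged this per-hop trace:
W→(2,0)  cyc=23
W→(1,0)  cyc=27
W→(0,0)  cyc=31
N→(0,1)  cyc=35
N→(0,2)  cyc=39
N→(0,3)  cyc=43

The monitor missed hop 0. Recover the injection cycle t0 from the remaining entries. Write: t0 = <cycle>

At hop 1 the cycle is 23; in general cyc_k = t0 + kL.
Subtract one hop: t0 = 23 − 4 = 19.

t0 = 19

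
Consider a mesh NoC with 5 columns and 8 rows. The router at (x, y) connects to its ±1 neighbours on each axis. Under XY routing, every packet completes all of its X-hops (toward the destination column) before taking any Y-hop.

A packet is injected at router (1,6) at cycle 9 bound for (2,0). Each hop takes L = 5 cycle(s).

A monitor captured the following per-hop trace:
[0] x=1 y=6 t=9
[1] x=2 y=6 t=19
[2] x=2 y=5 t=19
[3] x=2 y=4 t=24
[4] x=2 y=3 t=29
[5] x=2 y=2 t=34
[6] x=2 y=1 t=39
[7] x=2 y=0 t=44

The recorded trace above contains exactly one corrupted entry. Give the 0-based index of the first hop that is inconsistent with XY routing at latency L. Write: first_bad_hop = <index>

hop 1: step (+1,+0), +10 cyc — BAD: Δcyc=10≠L

first_bad_hop = 1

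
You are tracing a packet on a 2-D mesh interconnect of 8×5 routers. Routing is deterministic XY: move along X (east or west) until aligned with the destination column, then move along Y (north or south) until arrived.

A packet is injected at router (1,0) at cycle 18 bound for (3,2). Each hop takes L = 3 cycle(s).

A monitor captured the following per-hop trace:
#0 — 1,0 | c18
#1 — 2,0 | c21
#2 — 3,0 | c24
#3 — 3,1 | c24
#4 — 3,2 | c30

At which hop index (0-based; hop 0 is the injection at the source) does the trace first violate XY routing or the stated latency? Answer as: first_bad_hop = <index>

  1: Δx=+1 Δy=+0 Δt=3 [ok]
  2: Δx=+1 Δy=+0 Δt=3 [ok]
  3: Δx=+0 Δy=+1 Δt=0 [BAD: Δcyc=0≠L]

first_bad_hop = 3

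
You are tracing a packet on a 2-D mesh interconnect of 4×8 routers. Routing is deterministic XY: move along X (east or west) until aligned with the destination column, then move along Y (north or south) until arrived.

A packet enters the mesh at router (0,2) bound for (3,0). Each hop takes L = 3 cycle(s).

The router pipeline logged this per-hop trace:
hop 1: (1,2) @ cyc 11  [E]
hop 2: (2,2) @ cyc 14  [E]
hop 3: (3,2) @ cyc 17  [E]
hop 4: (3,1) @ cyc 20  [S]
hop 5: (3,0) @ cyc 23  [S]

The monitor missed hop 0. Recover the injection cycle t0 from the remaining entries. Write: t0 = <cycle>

t0 = 8

cyc[1] = 11 and cyc[k] = t0 + k·L for every k.
So t0 = 11 − 1·3 = 8.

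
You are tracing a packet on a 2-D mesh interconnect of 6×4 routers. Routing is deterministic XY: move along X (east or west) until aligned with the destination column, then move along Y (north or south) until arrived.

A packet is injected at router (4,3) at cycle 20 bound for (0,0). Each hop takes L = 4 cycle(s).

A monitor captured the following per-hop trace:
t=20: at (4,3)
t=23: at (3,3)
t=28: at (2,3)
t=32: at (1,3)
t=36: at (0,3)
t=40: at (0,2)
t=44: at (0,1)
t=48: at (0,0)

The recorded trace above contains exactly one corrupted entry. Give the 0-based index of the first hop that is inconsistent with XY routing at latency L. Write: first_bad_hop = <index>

first_bad_hop = 1

hop 1: step (-1,+0), +3 cyc — BAD: Δcyc=3≠L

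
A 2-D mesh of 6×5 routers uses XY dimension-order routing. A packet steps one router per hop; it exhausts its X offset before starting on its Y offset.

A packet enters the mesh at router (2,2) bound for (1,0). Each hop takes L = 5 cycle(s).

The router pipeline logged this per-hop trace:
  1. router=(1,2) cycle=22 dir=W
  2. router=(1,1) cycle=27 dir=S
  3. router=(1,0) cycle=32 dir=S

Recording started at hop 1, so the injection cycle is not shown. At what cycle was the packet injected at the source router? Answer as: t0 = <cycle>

t0 = 17

Hop 1 reached at cycle 22; hop k is at t0 + k·L.
Subtract one hop: t0 = 22 − 5 = 17.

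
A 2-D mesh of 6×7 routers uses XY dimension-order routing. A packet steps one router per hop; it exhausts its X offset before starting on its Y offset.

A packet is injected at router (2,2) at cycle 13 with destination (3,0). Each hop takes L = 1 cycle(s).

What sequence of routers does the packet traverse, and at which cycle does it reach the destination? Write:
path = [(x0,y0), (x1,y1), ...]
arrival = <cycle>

hop 0: (2,2) @ cyc 13
hop 1: (3,2) @ cyc 14  [E]
hop 2: (3,1) @ cyc 15  [S]
hop 3: (3,0) @ cyc 16  [S]

path = [(2,2), (3,2), (3,1), (3,0)]
arrival = 16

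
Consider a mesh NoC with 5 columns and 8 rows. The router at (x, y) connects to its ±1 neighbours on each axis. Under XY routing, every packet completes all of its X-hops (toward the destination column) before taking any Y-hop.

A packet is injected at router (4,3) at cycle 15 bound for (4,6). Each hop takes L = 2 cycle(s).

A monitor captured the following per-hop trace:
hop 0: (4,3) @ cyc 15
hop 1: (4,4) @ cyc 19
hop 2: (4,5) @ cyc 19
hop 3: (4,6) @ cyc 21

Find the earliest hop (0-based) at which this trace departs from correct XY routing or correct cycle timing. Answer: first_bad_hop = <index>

[1] (+0,+1) / 4c ⇒ BAD: Δcyc=4≠L

first_bad_hop = 1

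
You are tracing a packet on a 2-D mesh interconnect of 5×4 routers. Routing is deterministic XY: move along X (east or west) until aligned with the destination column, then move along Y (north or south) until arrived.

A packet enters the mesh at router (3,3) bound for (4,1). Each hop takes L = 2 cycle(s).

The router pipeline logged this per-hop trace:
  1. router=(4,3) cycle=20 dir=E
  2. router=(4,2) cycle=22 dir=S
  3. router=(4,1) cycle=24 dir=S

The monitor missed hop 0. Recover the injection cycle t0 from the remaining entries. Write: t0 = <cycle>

t0 = 18

At hop 1 the cycle is 20; in general cyc_k = t0 + kL.
Subtract one hop: t0 = 20 − 2 = 18.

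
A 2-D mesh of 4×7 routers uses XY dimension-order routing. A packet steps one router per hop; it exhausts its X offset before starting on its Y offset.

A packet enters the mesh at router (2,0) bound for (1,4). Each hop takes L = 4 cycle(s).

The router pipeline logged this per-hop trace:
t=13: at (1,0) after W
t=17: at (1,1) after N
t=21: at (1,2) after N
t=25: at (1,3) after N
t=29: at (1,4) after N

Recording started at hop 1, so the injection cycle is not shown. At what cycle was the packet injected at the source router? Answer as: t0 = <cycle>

At hop 1 the cycle is 13; in general cyc_k = t0 + kL.
Subtract one hop: t0 = 13 − 4 = 9.

t0 = 9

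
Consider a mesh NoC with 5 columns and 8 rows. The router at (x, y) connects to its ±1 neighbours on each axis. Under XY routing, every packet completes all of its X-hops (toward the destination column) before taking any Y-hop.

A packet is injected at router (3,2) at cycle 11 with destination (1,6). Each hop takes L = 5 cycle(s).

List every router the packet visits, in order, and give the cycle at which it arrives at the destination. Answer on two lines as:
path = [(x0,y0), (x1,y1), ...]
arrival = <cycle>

t=11: at (3,2)
t=16: at (2,2) after W
t=21: at (1,2) after W
t=26: at (1,3) after N
t=31: at (1,4) after N
t=36: at (1,5) after N
t=41: at (1,6) after N

path = [(3,2), (2,2), (1,2), (1,3), (1,4), (1,5), (1,6)]
arrival = 41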